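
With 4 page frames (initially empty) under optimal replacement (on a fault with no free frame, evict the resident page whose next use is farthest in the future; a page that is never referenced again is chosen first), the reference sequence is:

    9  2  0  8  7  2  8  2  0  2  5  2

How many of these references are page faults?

6

9: miss, frames [9]
2: miss, frames [9, 2]
0: miss, frames [9, 2, 0]
8: miss, frames [9, 2, 0, 8]
7: miss, evict 9, frames [2, 0, 8, 7]
2: hit
8: hit
2: hit
0: hit
2: hit
5: miss, evict 7, frames [2, 0, 8, 5]
2: hit
Page faults: 6.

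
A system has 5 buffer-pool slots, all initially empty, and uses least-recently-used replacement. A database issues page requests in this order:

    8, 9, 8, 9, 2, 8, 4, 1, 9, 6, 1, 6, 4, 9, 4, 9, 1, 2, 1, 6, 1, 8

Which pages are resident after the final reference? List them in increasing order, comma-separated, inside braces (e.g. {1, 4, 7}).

8: fault, frames {8}
9: fault, frames {8,9}
8: hit
9: hit
2: fault, frames {8,9,2}
8: hit
4: fault, frames {9,2,8,4}
1: fault, frames {9,2,8,4,1}
9: hit
6: fault, evict 2, frames {8,4,1,9,6}
1: hit
6: hit
4: hit
9: hit
4: hit
9: hit
1: hit
2: fault, evict 8, frames {6,4,9,1,2}
1: hit
6: hit
1: hit
8: fault, evict 4, frames {9,2,6,1,8}

{1, 2, 6, 8, 9}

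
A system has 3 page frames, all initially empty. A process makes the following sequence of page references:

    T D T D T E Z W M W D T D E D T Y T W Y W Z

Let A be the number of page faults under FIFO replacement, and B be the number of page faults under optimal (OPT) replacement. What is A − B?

1

Under FIFO: F F . . . F F F F . F F . F . . F . F . . F → 12 faults.
Under OPT: F F . . . F F F F . . F . F . . F . F . . F → 11 faults.
A − B = 12 − 11 = 1.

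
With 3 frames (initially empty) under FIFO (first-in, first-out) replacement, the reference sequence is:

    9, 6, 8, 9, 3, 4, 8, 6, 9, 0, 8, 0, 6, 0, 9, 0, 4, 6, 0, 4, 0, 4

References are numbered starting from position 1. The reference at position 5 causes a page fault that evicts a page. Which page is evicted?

9

pos 1: 9 -> fault, frames {9}
pos 2: 6 -> fault, frames {9,6}
pos 3: 8 -> fault, frames {9,6,8}
pos 4: 9 -> hit
pos 5: 3 -> fault, evict 9, frames {6,8,3}
At position 5, page 9 is evicted.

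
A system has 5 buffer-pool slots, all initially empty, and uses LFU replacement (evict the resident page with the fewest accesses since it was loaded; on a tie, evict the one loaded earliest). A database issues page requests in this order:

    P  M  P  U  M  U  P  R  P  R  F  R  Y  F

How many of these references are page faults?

7

P: fault, frames [P]
M: fault, frames [P, M]
P: hit
U: fault, frames [P, M, U]
M: hit
U: hit
P: hit
R: fault, frames [P, M, U, R]
P: hit
R: hit
F: fault, frames [P, M, U, R, F]
R: hit
Y: fault, evict F, frames [P, M, U, R, Y]
F: fault, evict Y, frames [P, M, U, R, F]
Page faults: 7.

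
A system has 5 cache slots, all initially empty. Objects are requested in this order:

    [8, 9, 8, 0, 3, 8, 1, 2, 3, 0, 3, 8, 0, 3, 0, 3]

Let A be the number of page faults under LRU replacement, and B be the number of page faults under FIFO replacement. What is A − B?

-1

Under LRU: F F . F F . F F . . . . . . . . → 6 faults.
Under FIFO: F F . F F . F F . . . F . . . . → 7 faults.
A − B = 6 − 7 = -1.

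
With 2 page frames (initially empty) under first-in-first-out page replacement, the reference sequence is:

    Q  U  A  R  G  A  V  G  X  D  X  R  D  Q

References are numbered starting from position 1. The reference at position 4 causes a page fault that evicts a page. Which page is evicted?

pos 1: Q: fault, frames (Q)
pos 2: U: fault, frames (Q U)
pos 3: A: fault, evict Q, frames (U A)
pos 4: R: fault, evict U, frames (A R)
At position 4, page U is evicted.

U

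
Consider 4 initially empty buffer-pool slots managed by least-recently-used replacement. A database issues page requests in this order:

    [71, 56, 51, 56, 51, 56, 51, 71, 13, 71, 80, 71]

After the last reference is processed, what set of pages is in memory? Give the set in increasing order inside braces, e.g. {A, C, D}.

71 -> fault, frames {71}
56 -> fault, frames {71,56}
51 -> fault, frames {71,56,51}
56 -> hit
51 -> hit
56 -> hit
51 -> hit
71 -> hit
13 -> fault, frames {56,51,71,13}
71 -> hit
80 -> fault, evict 56, frames {51,13,71,80}
71 -> hit

{13, 51, 71, 80}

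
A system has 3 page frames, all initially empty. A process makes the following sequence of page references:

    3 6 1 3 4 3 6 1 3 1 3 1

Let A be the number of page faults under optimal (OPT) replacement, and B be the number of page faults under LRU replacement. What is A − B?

Under OPT: F F F . F . . F . . . . → 5 faults.
Under LRU: F F F . F . F F . . . . → 6 faults.
A − B = 5 − 6 = -1.

-1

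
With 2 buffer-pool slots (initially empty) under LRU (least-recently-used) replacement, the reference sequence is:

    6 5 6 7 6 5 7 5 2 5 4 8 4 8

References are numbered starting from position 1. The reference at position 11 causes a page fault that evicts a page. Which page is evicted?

pos 1: 6 -> fault, frames [6]
pos 2: 5 -> fault, frames [6, 5]
pos 3: 6 -> hit
pos 4: 7 -> fault, evict 5, frames [6, 7]
pos 5: 6 -> hit
pos 6: 5 -> fault, evict 7, frames [6, 5]
pos 7: 7 -> fault, evict 6, frames [5, 7]
pos 8: 5 -> hit
pos 9: 2 -> fault, evict 7, frames [5, 2]
pos 10: 5 -> hit
pos 11: 4 -> fault, evict 2, frames [5, 4]
At position 11, page 2 is evicted.

2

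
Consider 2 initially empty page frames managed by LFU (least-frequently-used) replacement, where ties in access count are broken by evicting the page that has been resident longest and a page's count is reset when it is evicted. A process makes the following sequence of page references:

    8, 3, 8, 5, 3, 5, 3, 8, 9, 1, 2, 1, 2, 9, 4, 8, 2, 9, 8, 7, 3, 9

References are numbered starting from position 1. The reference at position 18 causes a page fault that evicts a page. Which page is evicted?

2

pos 1: 8: fault, frames (8)
pos 2: 3: fault, frames (8 3)
pos 3: 8: hit
pos 4: 5: fault, evict 3, frames (8 5)
pos 5: 3: fault, evict 5, frames (8 3)
pos 6: 5: fault, evict 3, frames (8 5)
pos 7: 3: fault, evict 5, frames (8 3)
pos 8: 8: hit
pos 9: 9: fault, evict 3, frames (8 9)
pos 10: 1: fault, evict 9, frames (8 1)
pos 11: 2: fault, evict 1, frames (8 2)
pos 12: 1: fault, evict 2, frames (8 1)
pos 13: 2: fault, evict 1, frames (8 2)
pos 14: 9: fault, evict 2, frames (8 9)
pos 15: 4: fault, evict 9, frames (8 4)
pos 16: 8: hit
pos 17: 2: fault, evict 4, frames (8 2)
pos 18: 9: fault, evict 2, frames (8 9)
At position 18, page 2 is evicted.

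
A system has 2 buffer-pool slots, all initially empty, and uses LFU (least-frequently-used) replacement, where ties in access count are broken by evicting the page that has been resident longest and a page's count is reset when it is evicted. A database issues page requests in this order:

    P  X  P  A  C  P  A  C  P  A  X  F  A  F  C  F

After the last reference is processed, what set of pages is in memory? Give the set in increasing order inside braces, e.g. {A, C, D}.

P → fault, frames (P)
X → fault, frames (P X)
P → hit
A → fault, evict X, frames (P A)
C → fault, evict A, frames (P C)
P → hit
A → fault, evict C, frames (P A)
C → fault, evict A, frames (P C)
P → hit
A → fault, evict C, frames (P A)
X → fault, evict A, frames (P X)
F → fault, evict X, frames (P F)
A → fault, evict F, frames (P A)
F → fault, evict A, frames (P F)
C → fault, evict F, frames (P C)
F → fault, evict C, frames (P F)

{F, P}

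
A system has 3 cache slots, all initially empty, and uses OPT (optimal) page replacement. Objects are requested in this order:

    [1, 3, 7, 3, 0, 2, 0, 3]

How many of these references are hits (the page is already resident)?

1 → fault, frames {1}
3 → fault, frames {1,3}
7 → fault, frames {1,3,7}
3 → hit
0 → fault, evict 7, frames {1,3,0}
2 → fault, evict 1, frames {3,0,2}
0 → hit
3 → hit
Hits: 3.

3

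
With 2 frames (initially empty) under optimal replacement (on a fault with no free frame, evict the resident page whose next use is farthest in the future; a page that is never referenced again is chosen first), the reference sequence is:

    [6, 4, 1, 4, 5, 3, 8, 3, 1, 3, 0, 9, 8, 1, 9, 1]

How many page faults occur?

11

6 -> fault, frames (6)
4 -> fault, frames (6 4)
1 -> fault, evict 6, frames (4 1)
4 -> hit
5 -> fault, evict 4, frames (1 5)
3 -> fault, evict 5, frames (1 3)
8 -> fault, evict 1, frames (3 8)
3 -> hit
1 -> fault, evict 8, frames (3 1)
3 -> hit
0 -> fault, evict 3, frames (1 0)
9 -> fault, evict 0, frames (1 9)
8 -> fault, evict 9, frames (1 8)
1 -> hit
9 -> fault, evict 8, frames (1 9)
1 -> hit
Page faults: 11.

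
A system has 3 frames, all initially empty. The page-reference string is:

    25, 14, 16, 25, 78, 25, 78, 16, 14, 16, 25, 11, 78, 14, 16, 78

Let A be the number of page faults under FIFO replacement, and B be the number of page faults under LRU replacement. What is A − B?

1

Under FIFO: F F F . F F . . F F . F F F F . → 11 faults.
Under LRU: F F F . F . . . F . F F F F F . → 10 faults.
A − B = 11 − 10 = 1.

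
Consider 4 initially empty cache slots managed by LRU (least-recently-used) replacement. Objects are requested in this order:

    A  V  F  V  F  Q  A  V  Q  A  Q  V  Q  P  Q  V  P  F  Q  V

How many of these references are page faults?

6

A → miss, frames (A)
V → miss, frames (A V)
F → miss, frames (A V F)
V → hit
F → hit
Q → miss, frames (A V F Q)
A → hit
V → hit
Q → hit
A → hit
Q → hit
V → hit
Q → hit
P → miss, evict F, frames (A V Q P)
Q → hit
V → hit
P → hit
F → miss, evict A, frames (Q V P F)
Q → hit
V → hit
Page faults: 6.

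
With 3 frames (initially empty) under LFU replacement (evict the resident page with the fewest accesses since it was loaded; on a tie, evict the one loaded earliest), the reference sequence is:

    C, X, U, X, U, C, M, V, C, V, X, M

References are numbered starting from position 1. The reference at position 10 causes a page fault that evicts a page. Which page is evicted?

C

pos 1: C → fault, frames {C}
pos 2: X → fault, frames {C,X}
pos 3: U → fault, frames {C,X,U}
pos 4: X → hit
pos 5: U → hit
pos 6: C → hit
pos 7: M → fault, evict C, frames {X,U,M}
pos 8: V → fault, evict M, frames {X,U,V}
pos 9: C → fault, evict V, frames {X,U,C}
pos 10: V → fault, evict C, frames {X,U,V}
At position 10, page C is evicted.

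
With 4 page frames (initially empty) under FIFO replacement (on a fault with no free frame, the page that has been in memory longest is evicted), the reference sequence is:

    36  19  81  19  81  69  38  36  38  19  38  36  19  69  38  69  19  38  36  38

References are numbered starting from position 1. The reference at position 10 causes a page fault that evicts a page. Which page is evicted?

pos 1: 36 → fault, frames {36}
pos 2: 19 → fault, frames {36,19}
pos 3: 81 → fault, frames {36,19,81}
pos 4: 19 → hit
pos 5: 81 → hit
pos 6: 69 → fault, frames {36,19,81,69}
pos 7: 38 → fault, evict 36, frames {19,81,69,38}
pos 8: 36 → fault, evict 19, frames {81,69,38,36}
pos 9: 38 → hit
pos 10: 19 → fault, evict 81, frames {69,38,36,19}
At position 10, page 81 is evicted.

81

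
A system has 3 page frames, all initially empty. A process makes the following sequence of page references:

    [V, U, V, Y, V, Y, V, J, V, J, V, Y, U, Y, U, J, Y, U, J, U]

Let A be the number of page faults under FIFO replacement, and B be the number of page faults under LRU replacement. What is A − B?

Under FIFO: F F . F . . . F F . . . F F . F . . . . → 8 faults.
Under LRU: F F . F . . . F . . . . F . . F . . . . → 6 faults.
A − B = 8 − 6 = 2.

2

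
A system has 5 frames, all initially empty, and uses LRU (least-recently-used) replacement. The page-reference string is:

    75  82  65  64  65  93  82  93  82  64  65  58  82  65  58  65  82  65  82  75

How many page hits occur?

13

75 -> fault, frames [75]
82 -> fault, frames [75, 82]
65 -> fault, frames [75, 82, 65]
64 -> fault, frames [75, 82, 65, 64]
65 -> hit
93 -> fault, frames [75, 82, 64, 65, 93]
82 -> hit
93 -> hit
82 -> hit
64 -> hit
65 -> hit
58 -> fault, evict 75, frames [93, 82, 64, 65, 58]
82 -> hit
65 -> hit
58 -> hit
65 -> hit
82 -> hit
65 -> hit
82 -> hit
75 -> fault, evict 93, frames [64, 58, 65, 82, 75]
Hits: 13.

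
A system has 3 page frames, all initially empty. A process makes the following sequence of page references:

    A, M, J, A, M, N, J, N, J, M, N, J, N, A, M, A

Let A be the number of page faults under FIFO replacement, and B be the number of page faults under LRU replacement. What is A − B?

Under FIFO: F F F . . F . . . . . . . F F . → 6 faults.
Under LRU: F F F . . F F . . . . . . F F . → 7 faults.
A − B = 6 − 7 = -1.

-1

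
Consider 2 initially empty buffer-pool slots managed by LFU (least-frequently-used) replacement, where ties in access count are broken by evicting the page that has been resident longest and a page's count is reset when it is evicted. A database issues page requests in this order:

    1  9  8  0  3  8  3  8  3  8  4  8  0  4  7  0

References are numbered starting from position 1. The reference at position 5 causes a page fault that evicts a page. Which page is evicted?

pos 1: 1: miss, frames (1)
pos 2: 9: miss, frames (1 9)
pos 3: 8: miss, evict 1, frames (9 8)
pos 4: 0: miss, evict 9, frames (8 0)
pos 5: 3: miss, evict 8, frames (0 3)
At position 5, page 8 is evicted.

8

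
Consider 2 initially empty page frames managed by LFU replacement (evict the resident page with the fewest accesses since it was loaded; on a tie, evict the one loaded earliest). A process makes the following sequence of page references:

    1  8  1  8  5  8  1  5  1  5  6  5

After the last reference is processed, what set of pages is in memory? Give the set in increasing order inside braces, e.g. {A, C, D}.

{5, 8}

1 → fault, frames [1]
8 → fault, frames [1, 8]
1 → hit
8 → hit
5 → fault, evict 1, frames [8, 5]
8 → hit
1 → fault, evict 5, frames [8, 1]
5 → fault, evict 1, frames [8, 5]
1 → fault, evict 5, frames [8, 1]
5 → fault, evict 1, frames [8, 5]
6 → fault, evict 5, frames [8, 6]
5 → fault, evict 6, frames [8, 5]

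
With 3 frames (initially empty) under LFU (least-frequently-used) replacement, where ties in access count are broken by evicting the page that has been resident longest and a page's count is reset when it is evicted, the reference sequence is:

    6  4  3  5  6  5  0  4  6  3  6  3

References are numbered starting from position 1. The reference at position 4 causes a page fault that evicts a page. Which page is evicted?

pos 1: 6: miss, frames [6]
pos 2: 4: miss, frames [6, 4]
pos 3: 3: miss, frames [6, 4, 3]
pos 4: 5: miss, evict 6, frames [4, 3, 5]
At position 4, page 6 is evicted.

6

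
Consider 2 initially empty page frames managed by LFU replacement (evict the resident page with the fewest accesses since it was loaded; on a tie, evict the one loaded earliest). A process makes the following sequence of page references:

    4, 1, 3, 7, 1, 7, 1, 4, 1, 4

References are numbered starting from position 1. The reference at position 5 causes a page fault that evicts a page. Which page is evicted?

3

pos 1: 4 → fault, frames (4)
pos 2: 1 → fault, frames (4 1)
pos 3: 3 → fault, evict 4, frames (1 3)
pos 4: 7 → fault, evict 1, frames (3 7)
pos 5: 1 → fault, evict 3, frames (7 1)
At position 5, page 3 is evicted.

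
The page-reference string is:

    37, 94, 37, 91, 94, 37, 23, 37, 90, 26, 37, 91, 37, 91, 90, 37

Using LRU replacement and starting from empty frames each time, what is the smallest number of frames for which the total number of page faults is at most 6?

6

f=1: 16 faults
f=2: 12 faults
f=3: 8 faults
f=4: 7 faults
f=5: 7 faults
f=6: 6 faults
Smallest f with faults ≤ 6 is 6.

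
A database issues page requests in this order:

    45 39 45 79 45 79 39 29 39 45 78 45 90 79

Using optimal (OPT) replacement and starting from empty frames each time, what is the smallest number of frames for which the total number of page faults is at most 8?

3

f=1: 14 faults
f=2: 9 faults
f=3: 7 faults
f=4: 6 faults
f=5: 6 faults
f=6: 6 faults
Smallest f with faults ≤ 8 is 3.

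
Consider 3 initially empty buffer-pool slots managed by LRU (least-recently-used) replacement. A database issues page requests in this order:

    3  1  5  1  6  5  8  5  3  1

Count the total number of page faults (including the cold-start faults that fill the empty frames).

3: fault, frames [3]
1: fault, frames [3, 1]
5: fault, frames [3, 1, 5]
1: hit
6: fault, evict 3, frames [5, 1, 6]
5: hit
8: fault, evict 1, frames [6, 5, 8]
5: hit
3: fault, evict 6, frames [8, 5, 3]
1: fault, evict 8, frames [5, 3, 1]
Page faults: 7.

7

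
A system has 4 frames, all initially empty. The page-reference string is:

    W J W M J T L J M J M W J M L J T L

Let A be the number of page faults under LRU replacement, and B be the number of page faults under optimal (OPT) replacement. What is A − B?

1

Under LRU: F F . F . F F . . . . F . . . . F . → 7 faults.
Under OPT: F F . F . F F . . . . . . . . . F . → 6 faults.
A − B = 7 − 6 = 1.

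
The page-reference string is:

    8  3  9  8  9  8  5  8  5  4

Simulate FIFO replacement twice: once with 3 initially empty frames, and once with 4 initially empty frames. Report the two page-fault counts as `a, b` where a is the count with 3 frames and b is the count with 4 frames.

6, 5

3 frames: F F F . . . F F . F → 6 faults.
4 frames: F F F . . . F . . F → 5 faults.
5 < 6: adding a frame reduced faults, as is typical.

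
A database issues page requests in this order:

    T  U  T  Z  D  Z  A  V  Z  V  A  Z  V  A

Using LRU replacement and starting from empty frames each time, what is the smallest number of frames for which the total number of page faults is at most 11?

2

f=1: 14 faults
f=2: 11 faults
f=3: 6 faults
f=4: 6 faults
f=5: 6 faults
f=6: 6 faults
Smallest f with faults ≤ 11 is 2.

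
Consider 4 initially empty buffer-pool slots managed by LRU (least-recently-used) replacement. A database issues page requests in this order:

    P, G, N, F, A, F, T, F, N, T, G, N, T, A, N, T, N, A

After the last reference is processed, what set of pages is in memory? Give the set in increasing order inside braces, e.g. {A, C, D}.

P -> miss, frames (P)
G -> miss, frames (P G)
N -> miss, frames (P G N)
F -> miss, frames (P G N F)
A -> miss, evict P, frames (G N F A)
F -> hit
T -> miss, evict G, frames (N A F T)
F -> hit
N -> hit
T -> hit
G -> miss, evict A, frames (F N T G)
N -> hit
T -> hit
A -> miss, evict F, frames (G N T A)
N -> hit
T -> hit
N -> hit
A -> hit

{A, G, N, T}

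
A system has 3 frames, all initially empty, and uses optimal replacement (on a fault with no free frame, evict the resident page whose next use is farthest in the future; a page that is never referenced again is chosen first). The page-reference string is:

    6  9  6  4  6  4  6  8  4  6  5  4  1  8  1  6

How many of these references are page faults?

7

6 -> fault, frames (6)
9 -> fault, frames (6 9)
6 -> hit
4 -> fault, frames (6 9 4)
6 -> hit
4 -> hit
6 -> hit
8 -> fault, evict 9, frames (6 4 8)
4 -> hit
6 -> hit
5 -> fault, evict 6, frames (4 8 5)
4 -> hit
1 -> fault, evict 5, frames (4 8 1)
8 -> hit
1 -> hit
6 -> fault, evict 1, frames (4 8 6)
Page faults: 7.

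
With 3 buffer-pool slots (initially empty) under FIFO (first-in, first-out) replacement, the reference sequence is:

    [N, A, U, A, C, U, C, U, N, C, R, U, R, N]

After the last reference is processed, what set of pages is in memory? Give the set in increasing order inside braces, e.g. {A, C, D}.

{N, R, U}

N → fault, frames {N}
A → fault, frames {N,A}
U → fault, frames {N,A,U}
A → hit
C → fault, evict N, frames {A,U,C}
U → hit
C → hit
U → hit
N → fault, evict A, frames {U,C,N}
C → hit
R → fault, evict U, frames {C,N,R}
U → fault, evict C, frames {N,R,U}
R → hit
N → hit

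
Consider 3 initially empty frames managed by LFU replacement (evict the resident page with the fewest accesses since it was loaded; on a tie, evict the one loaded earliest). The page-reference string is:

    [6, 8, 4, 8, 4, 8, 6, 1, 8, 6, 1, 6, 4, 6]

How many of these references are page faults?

6 -> fault, frames {6}
8 -> fault, frames {6,8}
4 -> fault, frames {6,8,4}
8 -> hit
4 -> hit
8 -> hit
6 -> hit
1 -> fault, evict 6, frames {8,4,1}
8 -> hit
6 -> fault, evict 1, frames {8,4,6}
1 -> fault, evict 6, frames {8,4,1}
6 -> fault, evict 1, frames {8,4,6}
4 -> hit
6 -> hit
Page faults: 7.

7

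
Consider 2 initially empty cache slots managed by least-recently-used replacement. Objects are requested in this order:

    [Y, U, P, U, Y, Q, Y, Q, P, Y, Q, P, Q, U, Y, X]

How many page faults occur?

Y -> miss, frames (Y)
U -> miss, frames (Y U)
P -> miss, evict Y, frames (U P)
U -> hit
Y -> miss, evict P, frames (U Y)
Q -> miss, evict U, frames (Y Q)
Y -> hit
Q -> hit
P -> miss, evict Y, frames (Q P)
Y -> miss, evict Q, frames (P Y)
Q -> miss, evict P, frames (Y Q)
P -> miss, evict Y, frames (Q P)
Q -> hit
U -> miss, evict P, frames (Q U)
Y -> miss, evict Q, frames (U Y)
X -> miss, evict U, frames (Y X)
Page faults: 12.

12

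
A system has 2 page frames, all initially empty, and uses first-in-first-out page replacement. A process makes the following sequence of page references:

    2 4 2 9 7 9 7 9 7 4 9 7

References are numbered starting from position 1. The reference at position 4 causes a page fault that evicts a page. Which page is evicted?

2

pos 1: 2 → miss, frames (2)
pos 2: 4 → miss, frames (2 4)
pos 3: 2 → hit
pos 4: 9 → miss, evict 2, frames (4 9)
At position 4, page 2 is evicted.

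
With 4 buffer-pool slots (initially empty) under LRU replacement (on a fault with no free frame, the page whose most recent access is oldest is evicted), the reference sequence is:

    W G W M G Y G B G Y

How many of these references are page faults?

W -> miss, frames [W]
G -> miss, frames [W, G]
W -> hit
M -> miss, frames [G, W, M]
G -> hit
Y -> miss, frames [W, M, G, Y]
G -> hit
B -> miss, evict W, frames [M, Y, G, B]
G -> hit
Y -> hit
Page faults: 5.

5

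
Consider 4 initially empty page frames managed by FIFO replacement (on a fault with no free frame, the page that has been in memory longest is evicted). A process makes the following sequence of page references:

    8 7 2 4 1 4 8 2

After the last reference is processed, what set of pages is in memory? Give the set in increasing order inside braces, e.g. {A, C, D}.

{1, 2, 4, 8}

8 → miss, frames [8]
7 → miss, frames [8, 7]
2 → miss, frames [8, 7, 2]
4 → miss, frames [8, 7, 2, 4]
1 → miss, evict 8, frames [7, 2, 4, 1]
4 → hit
8 → miss, evict 7, frames [2, 4, 1, 8]
2 → hit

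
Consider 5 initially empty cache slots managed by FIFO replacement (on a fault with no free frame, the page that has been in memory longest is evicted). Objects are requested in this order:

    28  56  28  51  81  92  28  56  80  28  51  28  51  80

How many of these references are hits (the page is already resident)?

7

28: fault, frames {28}
56: fault, frames {28,56}
28: hit
51: fault, frames {28,56,51}
81: fault, frames {28,56,51,81}
92: fault, frames {28,56,51,81,92}
28: hit
56: hit
80: fault, evict 28, frames {56,51,81,92,80}
28: fault, evict 56, frames {51,81,92,80,28}
51: hit
28: hit
51: hit
80: hit
Hits: 7.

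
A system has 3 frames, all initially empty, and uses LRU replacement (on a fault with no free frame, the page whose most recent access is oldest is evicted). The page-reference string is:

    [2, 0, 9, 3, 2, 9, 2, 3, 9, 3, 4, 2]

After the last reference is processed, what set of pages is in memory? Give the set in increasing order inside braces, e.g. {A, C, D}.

2 → miss, frames (2)
0 → miss, frames (2 0)
9 → miss, frames (2 0 9)
3 → miss, evict 2, frames (0 9 3)
2 → miss, evict 0, frames (9 3 2)
9 → hit
2 → hit
3 → hit
9 → hit
3 → hit
4 → miss, evict 2, frames (9 3 4)
2 → miss, evict 9, frames (3 4 2)

{2, 3, 4}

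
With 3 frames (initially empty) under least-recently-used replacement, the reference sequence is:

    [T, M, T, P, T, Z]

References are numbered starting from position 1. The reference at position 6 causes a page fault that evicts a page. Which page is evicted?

pos 1: T -> fault, frames {T}
pos 2: M -> fault, frames {T,M}
pos 3: T -> hit
pos 4: P -> fault, frames {M,T,P}
pos 5: T -> hit
pos 6: Z -> fault, evict M, frames {P,T,Z}
At position 6, page M is evicted.

M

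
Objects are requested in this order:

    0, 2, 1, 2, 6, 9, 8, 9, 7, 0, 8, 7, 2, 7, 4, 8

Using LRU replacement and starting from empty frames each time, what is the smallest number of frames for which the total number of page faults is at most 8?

f=1: 16 faults
f=2: 13 faults
f=3: 12 faults
f=4: 10 faults
f=5: 10 faults
f=6: 9 faults
f=7: 8 faults
f=8: 8 faults
Smallest f with faults ≤ 8 is 7.

7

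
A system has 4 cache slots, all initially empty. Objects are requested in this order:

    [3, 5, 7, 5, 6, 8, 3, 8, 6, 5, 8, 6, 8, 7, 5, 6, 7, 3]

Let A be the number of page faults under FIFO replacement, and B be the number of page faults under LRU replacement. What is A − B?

1

Under FIFO: F F F . F F F . . F . . . F . F . . → 9 faults.
Under LRU: F F F . F F F . . . . . . F . . . F → 8 faults.
A − B = 9 − 8 = 1.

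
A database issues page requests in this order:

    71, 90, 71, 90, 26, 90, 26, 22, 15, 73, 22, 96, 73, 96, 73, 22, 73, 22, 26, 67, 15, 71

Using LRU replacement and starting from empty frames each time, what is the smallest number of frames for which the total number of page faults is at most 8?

8

f=1: 22 faults
f=2: 14 faults
f=3: 11 faults
f=4: 11 faults
f=5: 10 faults
f=6: 9 faults
f=7: 9 faults
f=8: 8 faults
Smallest f with faults ≤ 8 is 8.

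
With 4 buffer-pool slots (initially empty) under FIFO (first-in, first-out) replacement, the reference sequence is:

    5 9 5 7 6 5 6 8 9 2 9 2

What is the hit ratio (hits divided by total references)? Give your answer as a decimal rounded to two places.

5 -> miss, frames [5]
9 -> miss, frames [5, 9]
5 -> hit
7 -> miss, frames [5, 9, 7]
6 -> miss, frames [5, 9, 7, 6]
5 -> hit
6 -> hit
8 -> miss, evict 5, frames [9, 7, 6, 8]
9 -> hit
2 -> miss, evict 9, frames [7, 6, 8, 2]
9 -> miss, evict 7, frames [6, 8, 2, 9]
2 -> hit
Hits: 5 of 12 references → 5/12 = 0.4167.

0.42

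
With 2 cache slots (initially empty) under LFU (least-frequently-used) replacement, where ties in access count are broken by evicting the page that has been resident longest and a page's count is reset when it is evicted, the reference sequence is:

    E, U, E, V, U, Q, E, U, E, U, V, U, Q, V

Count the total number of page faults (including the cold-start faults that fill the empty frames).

10

E → fault, frames (E)
U → fault, frames (E U)
E → hit
V → fault, evict U, frames (E V)
U → fault, evict V, frames (E U)
Q → fault, evict U, frames (E Q)
E → hit
U → fault, evict Q, frames (E U)
E → hit
U → hit
V → fault, evict U, frames (E V)
U → fault, evict V, frames (E U)
Q → fault, evict U, frames (E Q)
V → fault, evict Q, frames (E V)
Page faults: 10.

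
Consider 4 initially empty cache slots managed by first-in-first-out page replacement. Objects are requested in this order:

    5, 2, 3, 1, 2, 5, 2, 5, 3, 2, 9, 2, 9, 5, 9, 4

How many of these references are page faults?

7

5: fault, frames (5)
2: fault, frames (5 2)
3: fault, frames (5 2 3)
1: fault, frames (5 2 3 1)
2: hit
5: hit
2: hit
5: hit
3: hit
2: hit
9: fault, evict 5, frames (2 3 1 9)
2: hit
9: hit
5: fault, evict 2, frames (3 1 9 5)
9: hit
4: fault, evict 3, frames (1 9 5 4)
Page faults: 7.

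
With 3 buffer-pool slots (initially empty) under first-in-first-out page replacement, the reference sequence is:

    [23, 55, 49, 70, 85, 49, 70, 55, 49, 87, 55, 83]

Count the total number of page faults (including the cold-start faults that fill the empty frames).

23 -> miss, frames {23}
55 -> miss, frames {23,55}
49 -> miss, frames {23,55,49}
70 -> miss, evict 23, frames {55,49,70}
85 -> miss, evict 55, frames {49,70,85}
49 -> hit
70 -> hit
55 -> miss, evict 49, frames {70,85,55}
49 -> miss, evict 70, frames {85,55,49}
87 -> miss, evict 85, frames {55,49,87}
55 -> hit
83 -> miss, evict 55, frames {49,87,83}
Page faults: 9.

9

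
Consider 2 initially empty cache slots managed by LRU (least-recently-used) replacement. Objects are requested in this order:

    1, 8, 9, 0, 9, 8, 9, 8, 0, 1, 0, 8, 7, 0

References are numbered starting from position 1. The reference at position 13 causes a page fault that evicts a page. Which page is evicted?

0

pos 1: 1 -> miss, frames {1}
pos 2: 8 -> miss, frames {1,8}
pos 3: 9 -> miss, evict 1, frames {8,9}
pos 4: 0 -> miss, evict 8, frames {9,0}
pos 5: 9 -> hit
pos 6: 8 -> miss, evict 0, frames {9,8}
pos 7: 9 -> hit
pos 8: 8 -> hit
pos 9: 0 -> miss, evict 9, frames {8,0}
pos 10: 1 -> miss, evict 8, frames {0,1}
pos 11: 0 -> hit
pos 12: 8 -> miss, evict 1, frames {0,8}
pos 13: 7 -> miss, evict 0, frames {8,7}
At position 13, page 0 is evicted.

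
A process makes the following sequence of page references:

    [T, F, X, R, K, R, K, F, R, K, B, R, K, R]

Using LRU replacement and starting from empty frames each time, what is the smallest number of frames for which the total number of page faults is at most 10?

f=1: 14 faults
f=2: 11 faults
f=3: 7 faults
f=4: 6 faults
f=5: 6 faults
f=6: 6 faults
Smallest f with faults ≤ 10 is 3.

3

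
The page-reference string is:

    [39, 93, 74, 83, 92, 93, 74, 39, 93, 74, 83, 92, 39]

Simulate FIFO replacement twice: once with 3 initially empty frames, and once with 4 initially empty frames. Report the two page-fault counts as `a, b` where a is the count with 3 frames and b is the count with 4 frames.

10, 11

3 frames: F F F F F F F F . . F F . → 10 faults.
4 frames: F F F F F . . F F F F F F → 11 faults.
11 > 10: adding a frame increased faults — Belady's anomaly.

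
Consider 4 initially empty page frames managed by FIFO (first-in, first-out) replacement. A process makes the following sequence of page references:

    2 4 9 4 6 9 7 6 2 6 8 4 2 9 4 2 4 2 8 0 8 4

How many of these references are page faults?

2 → miss, frames {2}
4 → miss, frames {2,4}
9 → miss, frames {2,4,9}
4 → hit
6 → miss, frames {2,4,9,6}
9 → hit
7 → miss, evict 2, frames {4,9,6,7}
6 → hit
2 → miss, evict 4, frames {9,6,7,2}
6 → hit
8 → miss, evict 9, frames {6,7,2,8}
4 → miss, evict 6, frames {7,2,8,4}
2 → hit
9 → miss, evict 7, frames {2,8,4,9}
4 → hit
2 → hit
4 → hit
2 → hit
8 → hit
0 → miss, evict 2, frames {8,4,9,0}
8 → hit
4 → hit
Page faults: 10.

10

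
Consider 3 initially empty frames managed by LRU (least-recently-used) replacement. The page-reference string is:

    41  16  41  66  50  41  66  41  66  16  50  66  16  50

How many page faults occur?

6

41: miss, frames [41]
16: miss, frames [41, 16]
41: hit
66: miss, frames [16, 41, 66]
50: miss, evict 16, frames [41, 66, 50]
41: hit
66: hit
41: hit
66: hit
16: miss, evict 50, frames [41, 66, 16]
50: miss, evict 41, frames [66, 16, 50]
66: hit
16: hit
50: hit
Page faults: 6.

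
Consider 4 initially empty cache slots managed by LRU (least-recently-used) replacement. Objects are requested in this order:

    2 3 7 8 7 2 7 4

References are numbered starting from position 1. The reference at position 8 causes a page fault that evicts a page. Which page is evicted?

3

pos 1: 2: miss, frames [2]
pos 2: 3: miss, frames [2, 3]
pos 3: 7: miss, frames [2, 3, 7]
pos 4: 8: miss, frames [2, 3, 7, 8]
pos 5: 7: hit
pos 6: 2: hit
pos 7: 7: hit
pos 8: 4: miss, evict 3, frames [8, 2, 7, 4]
At position 8, page 3 is evicted.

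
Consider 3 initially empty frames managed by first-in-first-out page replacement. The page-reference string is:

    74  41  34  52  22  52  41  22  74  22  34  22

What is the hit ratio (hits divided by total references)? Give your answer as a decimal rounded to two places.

74: miss, frames {74}
41: miss, frames {74,41}
34: miss, frames {74,41,34}
52: miss, evict 74, frames {41,34,52}
22: miss, evict 41, frames {34,52,22}
52: hit
41: miss, evict 34, frames {52,22,41}
22: hit
74: miss, evict 52, frames {22,41,74}
22: hit
34: miss, evict 22, frames {41,74,34}
22: miss, evict 41, frames {74,34,22}
Hits: 3 of 12 references → 3/12 = 0.2500.

0.25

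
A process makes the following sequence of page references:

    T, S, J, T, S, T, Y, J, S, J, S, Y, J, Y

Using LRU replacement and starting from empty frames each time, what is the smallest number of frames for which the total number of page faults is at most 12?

f=1: 14 faults
f=2: 10 faults
f=3: 6 faults
f=4: 4 faults
Smallest f with faults ≤ 12 is 2.

2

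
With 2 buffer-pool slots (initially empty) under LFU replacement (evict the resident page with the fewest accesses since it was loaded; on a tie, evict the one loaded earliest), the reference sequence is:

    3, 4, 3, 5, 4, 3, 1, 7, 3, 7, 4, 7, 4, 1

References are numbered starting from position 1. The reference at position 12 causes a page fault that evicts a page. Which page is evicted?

4

pos 1: 3: miss, frames [3]
pos 2: 4: miss, frames [3, 4]
pos 3: 3: hit
pos 4: 5: miss, evict 4, frames [3, 5]
pos 5: 4: miss, evict 5, frames [3, 4]
pos 6: 3: hit
pos 7: 1: miss, evict 4, frames [3, 1]
pos 8: 7: miss, evict 1, frames [3, 7]
pos 9: 3: hit
pos 10: 7: hit
pos 11: 4: miss, evict 7, frames [3, 4]
pos 12: 7: miss, evict 4, frames [3, 7]
At position 12, page 4 is evicted.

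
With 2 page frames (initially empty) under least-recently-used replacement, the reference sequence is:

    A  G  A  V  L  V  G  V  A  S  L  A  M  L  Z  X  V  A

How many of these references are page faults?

A → fault, frames (A)
G → fault, frames (A G)
A → hit
V → fault, evict G, frames (A V)
L → fault, evict A, frames (V L)
V → hit
G → fault, evict L, frames (V G)
V → hit
A → fault, evict G, frames (V A)
S → fault, evict V, frames (A S)
L → fault, evict A, frames (S L)
A → fault, evict S, frames (L A)
M → fault, evict L, frames (A M)
L → fault, evict A, frames (M L)
Z → fault, evict M, frames (L Z)
X → fault, evict L, frames (Z X)
V → fault, evict Z, frames (X V)
A → fault, evict X, frames (V A)
Page faults: 15.

15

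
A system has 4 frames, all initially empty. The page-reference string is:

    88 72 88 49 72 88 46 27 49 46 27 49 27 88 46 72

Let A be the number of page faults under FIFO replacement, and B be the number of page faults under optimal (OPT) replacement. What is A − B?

Under FIFO: F F . F . . F F . . . . . F . F → 7 faults.
Under OPT: F F . F . . F F . . . . . . . F → 6 faults.
A − B = 7 − 6 = 1.

1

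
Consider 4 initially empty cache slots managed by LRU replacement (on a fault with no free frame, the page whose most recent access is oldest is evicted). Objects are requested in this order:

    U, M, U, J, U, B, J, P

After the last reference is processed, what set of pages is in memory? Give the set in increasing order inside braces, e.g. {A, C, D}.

U -> miss, frames (U)
M -> miss, frames (U M)
U -> hit
J -> miss, frames (M U J)
U -> hit
B -> miss, frames (M J U B)
J -> hit
P -> miss, evict M, frames (U B J P)

{B, J, P, U}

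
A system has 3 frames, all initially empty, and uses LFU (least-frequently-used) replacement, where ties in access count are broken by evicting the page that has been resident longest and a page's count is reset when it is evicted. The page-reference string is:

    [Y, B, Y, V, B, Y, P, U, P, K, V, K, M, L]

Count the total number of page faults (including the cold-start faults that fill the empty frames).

Y -> miss, frames (Y)
B -> miss, frames (Y B)
Y -> hit
V -> miss, frames (Y B V)
B -> hit
Y -> hit
P -> miss, evict V, frames (Y B P)
U -> miss, evict P, frames (Y B U)
P -> miss, evict U, frames (Y B P)
K -> miss, evict P, frames (Y B K)
V -> miss, evict K, frames (Y B V)
K -> miss, evict V, frames (Y B K)
M -> miss, evict K, frames (Y B M)
L -> miss, evict M, frames (Y B L)
Page faults: 11.

11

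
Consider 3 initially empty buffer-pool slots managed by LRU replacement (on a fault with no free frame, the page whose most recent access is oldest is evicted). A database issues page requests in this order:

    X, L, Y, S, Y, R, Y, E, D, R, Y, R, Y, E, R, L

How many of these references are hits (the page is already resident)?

5

X → fault, frames (X)
L → fault, frames (X L)
Y → fault, frames (X L Y)
S → fault, evict X, frames (L Y S)
Y → hit
R → fault, evict L, frames (S Y R)
Y → hit
E → fault, evict S, frames (R Y E)
D → fault, evict R, frames (Y E D)
R → fault, evict Y, frames (E D R)
Y → fault, evict E, frames (D R Y)
R → hit
Y → hit
E → fault, evict D, frames (R Y E)
R → hit
L → fault, evict Y, frames (E R L)
Hits: 5.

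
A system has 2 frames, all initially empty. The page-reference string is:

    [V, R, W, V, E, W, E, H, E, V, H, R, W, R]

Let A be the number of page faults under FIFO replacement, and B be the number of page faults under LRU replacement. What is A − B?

Under FIFO: F F F F F F . F F F F F F . → 12 faults.
Under LRU: F F F F F F . F . F F F F . → 11 faults.
A − B = 12 − 11 = 1.

1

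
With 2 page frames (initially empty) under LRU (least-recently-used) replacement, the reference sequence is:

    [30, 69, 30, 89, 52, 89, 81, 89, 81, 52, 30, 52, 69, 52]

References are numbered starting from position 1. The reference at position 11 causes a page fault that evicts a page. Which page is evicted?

81

pos 1: 30 → miss, frames (30)
pos 2: 69 → miss, frames (30 69)
pos 3: 30 → hit
pos 4: 89 → miss, evict 69, frames (30 89)
pos 5: 52 → miss, evict 30, frames (89 52)
pos 6: 89 → hit
pos 7: 81 → miss, evict 52, frames (89 81)
pos 8: 89 → hit
pos 9: 81 → hit
pos 10: 52 → miss, evict 89, frames (81 52)
pos 11: 30 → miss, evict 81, frames (52 30)
At position 11, page 81 is evicted.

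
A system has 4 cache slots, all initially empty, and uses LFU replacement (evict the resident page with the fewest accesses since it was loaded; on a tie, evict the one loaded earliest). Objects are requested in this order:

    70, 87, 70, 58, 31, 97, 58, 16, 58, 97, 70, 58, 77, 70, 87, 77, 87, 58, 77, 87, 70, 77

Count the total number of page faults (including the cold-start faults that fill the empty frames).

70 -> miss, frames (70)
87 -> miss, frames (70 87)
70 -> hit
58 -> miss, frames (70 87 58)
31 -> miss, frames (70 87 58 31)
97 -> miss, evict 87, frames (70 58 31 97)
58 -> hit
16 -> miss, evict 31, frames (70 58 97 16)
58 -> hit
97 -> hit
70 -> hit
58 -> hit
77 -> miss, evict 16, frames (70 58 97 77)
70 -> hit
87 -> miss, evict 77, frames (70 58 97 87)
77 -> miss, evict 87, frames (70 58 97 77)
87 -> miss, evict 77, frames (70 58 97 87)
58 -> hit
77 -> miss, evict 87, frames (70 58 97 77)
87 -> miss, evict 77, frames (70 58 97 87)
70 -> hit
77 -> miss, evict 87, frames (70 58 97 77)
Page faults: 13.

13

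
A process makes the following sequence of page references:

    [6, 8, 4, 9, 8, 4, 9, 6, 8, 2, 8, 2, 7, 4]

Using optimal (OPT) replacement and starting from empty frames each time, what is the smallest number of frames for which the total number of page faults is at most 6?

f=1: 14 faults
f=2: 10 faults
f=3: 7 faults
f=4: 6 faults
f=5: 6 faults
f=6: 6 faults
Smallest f with faults ≤ 6 is 4.

4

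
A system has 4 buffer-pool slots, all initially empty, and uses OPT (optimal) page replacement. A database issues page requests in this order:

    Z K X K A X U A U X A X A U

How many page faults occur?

Z → fault, frames [Z]
K → fault, frames [Z, K]
X → fault, frames [Z, K, X]
K → hit
A → fault, frames [Z, K, X, A]
X → hit
U → fault, evict K, frames [Z, X, A, U]
A → hit
U → hit
X → hit
A → hit
X → hit
A → hit
U → hit
Page faults: 5.

5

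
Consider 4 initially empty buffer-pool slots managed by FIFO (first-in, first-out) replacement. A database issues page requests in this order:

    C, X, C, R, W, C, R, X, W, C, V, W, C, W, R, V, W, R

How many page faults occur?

6

C -> miss, frames (C)
X -> miss, frames (C X)
C -> hit
R -> miss, frames (C X R)
W -> miss, frames (C X R W)
C -> hit
R -> hit
X -> hit
W -> hit
C -> hit
V -> miss, evict C, frames (X R W V)
W -> hit
C -> miss, evict X, frames (R W V C)
W -> hit
R -> hit
V -> hit
W -> hit
R -> hit
Page faults: 6.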